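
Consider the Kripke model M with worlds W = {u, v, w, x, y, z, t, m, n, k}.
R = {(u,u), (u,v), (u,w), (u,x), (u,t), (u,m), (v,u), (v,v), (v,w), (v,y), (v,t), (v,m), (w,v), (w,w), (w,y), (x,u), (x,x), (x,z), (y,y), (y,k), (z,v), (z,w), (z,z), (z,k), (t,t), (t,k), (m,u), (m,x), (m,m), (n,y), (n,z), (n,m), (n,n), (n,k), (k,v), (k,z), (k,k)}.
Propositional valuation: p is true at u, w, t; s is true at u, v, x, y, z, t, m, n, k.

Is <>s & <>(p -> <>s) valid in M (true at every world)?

Recall that <>ψ holds at a world iff ψ holds at some accessible world.
Let φ = <>s & <>(p -> <>s). Evaluate φ at each world:
  u (successors {u, v, w, x, t, m}): φ is true.
  v (successors {u, v, w, y, t, m}): φ is true.
  w (successors {v, w, y}): φ is true.
  x (successors {u, x, z}): φ is true.
  y (successors {y, k}): φ is true.
  z (successors {v, w, z, k}): φ is true.
  t (successors {t, k}): φ is true.
  m (successors {u, x, m}): φ is true.
  n (successors {y, z, m, n, k}): φ is true.
  k (successors {v, z, k}): φ is true.
For instance, at y:
  At y: <>s is true, <>(p -> <>s) is true, so <>s & <>(p -> <>s) is true.
    At y: <>s requires s at some successor in {y, k}.
      s holds at y, so <>s is true at y.
    At y: <>(p -> <>s) requires p -> <>s at some successor in {y, k}.
      p -> <>s holds at y, so <>(p -> <>s) is true at y.

Yes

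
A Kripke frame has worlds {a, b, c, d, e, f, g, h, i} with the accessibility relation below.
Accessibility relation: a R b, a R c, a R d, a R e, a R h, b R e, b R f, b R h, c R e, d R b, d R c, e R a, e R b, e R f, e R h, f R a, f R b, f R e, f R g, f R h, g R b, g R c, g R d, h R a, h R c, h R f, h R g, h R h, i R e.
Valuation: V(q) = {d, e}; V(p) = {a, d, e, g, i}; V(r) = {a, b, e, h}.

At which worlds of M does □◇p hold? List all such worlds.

Let φ = □◇p. Evaluate φ at each world:
  a (successors {b, c, d, e, h}): φ is false.
  b (successors {e, f, h}): φ is true.
  c (successors {e}): φ is true.
  d (successors {b, c}): φ is true.
  e (successors {a, b, f, h}): φ is true.
  f (successors {a, b, e, g, h}): φ is true.
  g (successors {b, c, d}): φ is false.
  h (successors {a, c, f, g, h}): φ is true.
  i (successors {e}): φ is true.
For instance, at b:
  At b: □◇p requires ◇p at every successor {e, f, h}.
      At e: ◇p requires p at some successor in {a, b, f, h}.
        p holds at a, so ◇p is true at e.
      At f: ◇p requires p at some successor in {a, b, e, g, h}.
        p holds at a, so ◇p is true at f.
      At h: ◇p requires p at some successor in {a, c, f, g, h}.
        p holds at a, so ◇p is true at h.
  So □◇p is true at b.
Satisfying worlds: {b, c, d, e, f, h, i}

b, c, d, e, f, h, i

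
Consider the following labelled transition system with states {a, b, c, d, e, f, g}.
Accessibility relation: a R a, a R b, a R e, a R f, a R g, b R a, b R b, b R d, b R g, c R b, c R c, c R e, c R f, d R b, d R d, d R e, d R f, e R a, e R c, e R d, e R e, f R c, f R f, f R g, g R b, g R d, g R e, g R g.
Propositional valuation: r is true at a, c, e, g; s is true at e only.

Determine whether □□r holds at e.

At e: □□r requires □r at every successor {a, c, d, e}.
  □r fails at a, so □□r is false at e.
    At a: □r requires r at every successor {a, b, e, f, g}.
      r fails at b, so □r is false at a.

No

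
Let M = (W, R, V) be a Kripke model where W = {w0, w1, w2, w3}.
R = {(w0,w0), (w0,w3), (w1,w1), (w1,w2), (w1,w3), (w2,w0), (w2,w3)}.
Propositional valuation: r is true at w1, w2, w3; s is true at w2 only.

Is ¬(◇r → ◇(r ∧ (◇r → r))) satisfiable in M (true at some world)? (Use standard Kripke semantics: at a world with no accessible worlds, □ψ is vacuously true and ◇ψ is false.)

No

Recall that ◇ψ holds at a world iff ψ holds at some accessible world.
Let φ = ¬(◇r → ◇(r ∧ (◇r → r))). Evaluate φ at each world:
  w0 (successors {w0, w3}): φ is false.
  w1 (successors {w1, w2, w3}): φ is false.
  w2 (successors {w0, w3}): φ is false.
  w3 (successors ∅): φ is false.
For instance, at w0:
  At w0: ◇r → ◇(r ∧ (◇r → r)) is true, so ¬(◇r → ◇(r ∧ (◇r → r))) is false.
    At w0: ◇r is true, ◇(r ∧ (◇r → r)) is true, so ◇r → ◇(r ∧ (◇r → r)) is true.
      At w0: ◇r requires r at some successor in {w0, w3}.
        r holds at w3, so ◇r is true at w0.
      At w0: ◇(r ∧ (◇r → r)) requires r ∧ (◇r → r) at some successor in {w0, w3}.
        r ∧ (◇r → r) holds at w3, so ◇(r ∧ (◇r → r)) is true at w0.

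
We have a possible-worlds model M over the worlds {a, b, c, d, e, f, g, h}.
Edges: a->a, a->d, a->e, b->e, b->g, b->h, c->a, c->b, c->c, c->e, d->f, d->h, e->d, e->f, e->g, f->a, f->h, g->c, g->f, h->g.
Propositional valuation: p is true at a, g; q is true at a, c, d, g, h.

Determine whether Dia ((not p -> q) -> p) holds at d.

At d: Dia ((not p -> q) -> p) requires (not p -> q) -> p at some successor in {f, h}.
  (not p -> q) -> p holds at f, so Dia ((not p -> q) -> p) is true at d.

Yes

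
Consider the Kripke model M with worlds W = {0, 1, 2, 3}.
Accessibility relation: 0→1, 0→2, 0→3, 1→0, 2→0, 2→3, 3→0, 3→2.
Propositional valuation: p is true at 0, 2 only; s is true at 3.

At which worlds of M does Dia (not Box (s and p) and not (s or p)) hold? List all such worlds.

0

Let φ = Dia (not Box (s and p) and not (s or p)). Evaluate φ at each world:
  0 (successors {1, 2, 3}): φ is true.
  1 (successors {0}): φ is false.
  2 (successors {0, 3}): φ is false.
  3 (successors {0, 2}): φ is false.
For instance, at 2:
  At 2: Dia (not Box (s and p) and not (s or p)) requires not Box (s and p) and not (s or p) at some successor in {0, 3}.
    At 0: not Box (s and p) and not (s or p) is false.
    At 3: not Box (s and p) and not (s or p) is false.
  So Dia (not Box (s and p) and not (s or p)) is false at 2.
Satisfying worlds: {0}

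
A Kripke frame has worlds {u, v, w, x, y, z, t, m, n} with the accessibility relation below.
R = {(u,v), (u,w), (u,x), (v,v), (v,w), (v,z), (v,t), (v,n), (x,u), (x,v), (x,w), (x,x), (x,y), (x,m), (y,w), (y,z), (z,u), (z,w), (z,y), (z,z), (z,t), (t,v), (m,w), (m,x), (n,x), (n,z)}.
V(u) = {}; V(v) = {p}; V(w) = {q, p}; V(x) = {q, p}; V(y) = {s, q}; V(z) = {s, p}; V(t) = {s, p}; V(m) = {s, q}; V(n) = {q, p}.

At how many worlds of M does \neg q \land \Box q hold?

0

Let φ = \neg q \land \Box q. Evaluate φ at each world:
  u (successors {v, w, x}): φ is false.
  v (successors {v, w, z, t, n}): φ is false.
  w (successors ∅): φ is false.
  x (successors {u, v, w, x, y, m}): φ is false.
  y (successors {w, z}): φ is false.
  z (successors {u, w, y, z, t}): φ is false.
  t (successors {v}): φ is false.
  m (successors {w, x}): φ is false.
  n (successors {x, z}): φ is false.
For instance, at n:
  At n: \neg q is false, \Box q is false, so \neg q \land \Box q is false.
    At n: \Box q requires q at every successor {x, z}.
      q fails at z, so \Box q is false at n.
Satisfying worlds: none.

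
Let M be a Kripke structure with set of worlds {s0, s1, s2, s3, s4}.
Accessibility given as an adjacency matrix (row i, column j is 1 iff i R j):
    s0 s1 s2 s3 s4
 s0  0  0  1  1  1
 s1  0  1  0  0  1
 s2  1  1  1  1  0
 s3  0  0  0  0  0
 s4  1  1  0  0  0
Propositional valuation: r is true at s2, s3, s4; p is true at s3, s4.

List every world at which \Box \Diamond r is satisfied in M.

Let φ = \Box \Diamond r. Evaluate φ at each world:
  s0 (successors {s2, s3, s4}): φ is false.
  s1 (successors {s1, s4}): φ is false.
  s2 (successors {s0, s1, s2, s3}): φ is false.
  s3 (successors ∅): φ is true.
  s4 (successors {s0, s1}): φ is true.
For instance, at s1:
  At s1: \Box \Diamond r requires \Diamond r at every successor {s1, s4}.
    \Diamond r fails at s4, so \Box \Diamond r is false at s1.
      At s4: \Diamond r requires r at some successor in {s0, s1}.
        At s0: r is false.
        At s1: r is false.
      So \Diamond r is false at s4.
Satisfying worlds: {s3, s4}

s3, s4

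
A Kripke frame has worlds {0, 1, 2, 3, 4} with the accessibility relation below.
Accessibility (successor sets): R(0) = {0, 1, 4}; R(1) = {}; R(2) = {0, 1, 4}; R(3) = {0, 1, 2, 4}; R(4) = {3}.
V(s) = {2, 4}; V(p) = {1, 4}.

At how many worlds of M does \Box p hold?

Let φ = \Box p. Evaluate φ at each world:
  0 (successors {0, 1, 4}): φ is false.
  1 (successors ∅): φ is true.
  2 (successors {0, 1, 4}): φ is false.
  3 (successors {0, 1, 2, 4}): φ is false.
  4 (successors {3}): φ is false.
For instance, at 0:
  At 0: \Box p requires p at every successor {0, 1, 4}.
    p fails at 0, so \Box p is false at 0.
Satisfying worlds: {1}

1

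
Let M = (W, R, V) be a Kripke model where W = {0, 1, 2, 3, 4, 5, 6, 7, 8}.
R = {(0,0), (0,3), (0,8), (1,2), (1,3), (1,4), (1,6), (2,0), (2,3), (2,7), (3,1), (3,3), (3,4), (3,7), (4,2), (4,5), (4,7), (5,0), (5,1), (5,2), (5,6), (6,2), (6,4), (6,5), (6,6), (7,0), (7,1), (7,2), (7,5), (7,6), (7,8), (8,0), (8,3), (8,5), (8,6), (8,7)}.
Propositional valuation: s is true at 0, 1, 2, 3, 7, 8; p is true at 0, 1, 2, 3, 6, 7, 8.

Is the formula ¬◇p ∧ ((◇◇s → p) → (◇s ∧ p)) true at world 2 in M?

No

At 2: ¬◇p is false, (◇◇s → p) → (◇s ∧ p) is true, so ¬◇p ∧ ((◇◇s → p) → (◇s ∧ p)) is false.
  At 2: ◇p is true, so ¬◇p is false.
    At 2: ◇p requires p at some successor in {0, 3, 7}.
      p holds at 0, so ◇p is true at 2.
  At 2: ◇◇s → p is true, ◇s ∧ p is true, so (◇◇s → p) → (◇s ∧ p) is true.
    At 2: ◇◇s is true, p is true, so ◇◇s → p is true.
      At 2: ◇◇s requires ◇s at some successor in {0, 3, 7}.
        ◇s holds at 0, so ◇◇s is true at 2.
    At 2: ◇s is true, p is true, so ◇s ∧ p is true.
      At 2: ◇s requires s at some successor in {0, 3, 7}.
        s holds at 0, so ◇s is true at 2.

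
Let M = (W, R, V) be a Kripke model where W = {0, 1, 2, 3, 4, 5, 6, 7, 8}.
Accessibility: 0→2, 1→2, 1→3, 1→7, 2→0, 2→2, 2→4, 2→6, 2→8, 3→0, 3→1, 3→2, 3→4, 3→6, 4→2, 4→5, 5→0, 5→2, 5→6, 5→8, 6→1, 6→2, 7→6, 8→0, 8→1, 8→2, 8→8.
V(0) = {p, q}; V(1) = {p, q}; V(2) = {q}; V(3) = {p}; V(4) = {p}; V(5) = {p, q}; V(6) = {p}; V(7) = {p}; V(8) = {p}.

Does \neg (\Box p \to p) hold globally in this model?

No

Let φ = \neg (\Box p \to p). Evaluate φ at each world:
  0 (successors {2}): φ is false.
  1 (successors {2, 3, 7}): φ is false.
  2 (successors {0, 2, 4, 6, 8}): φ is false.
  3 (successors {0, 1, 2, 4, 6}): φ is false.
  4 (successors {2, 5}): φ is false.
  5 (successors {0, 2, 6, 8}): φ is false.
  6 (successors {1, 2}): φ is false.
  7 (successors {6}): φ is false.
  8 (successors {0, 1, 2, 8}): φ is false.
Detail at 0 (counterexample):
  At 0: \Box p \to p is true, so \neg (\Box p \to p) is false.
    At 0: \Box p is false, p is true, so \Box p \to p is true.
      At 0: \Box p requires p at every successor {2}.
        p fails at 2, so \Box p is false at 0.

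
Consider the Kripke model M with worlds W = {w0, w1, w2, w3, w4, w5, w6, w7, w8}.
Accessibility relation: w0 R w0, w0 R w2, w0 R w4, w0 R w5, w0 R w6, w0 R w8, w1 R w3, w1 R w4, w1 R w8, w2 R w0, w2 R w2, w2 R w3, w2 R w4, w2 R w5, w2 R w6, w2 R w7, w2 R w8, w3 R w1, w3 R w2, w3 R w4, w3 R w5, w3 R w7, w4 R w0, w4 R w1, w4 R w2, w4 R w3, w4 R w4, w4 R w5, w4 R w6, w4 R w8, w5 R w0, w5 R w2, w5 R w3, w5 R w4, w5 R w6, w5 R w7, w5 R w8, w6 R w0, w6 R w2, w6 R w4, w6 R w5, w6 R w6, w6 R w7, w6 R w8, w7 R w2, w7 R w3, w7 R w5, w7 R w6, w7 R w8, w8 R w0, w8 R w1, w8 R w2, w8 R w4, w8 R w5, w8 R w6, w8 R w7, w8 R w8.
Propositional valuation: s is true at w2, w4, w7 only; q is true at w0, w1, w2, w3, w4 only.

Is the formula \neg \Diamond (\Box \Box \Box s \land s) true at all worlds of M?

Let φ = \neg \Diamond (\Box \Box \Box s \land s). Evaluate φ at each world:
  w0 (successors {w0, w2, w4, w5, w6, w8}): φ is true.
  w1 (successors {w3, w4, w8}): φ is true.
  w2 (successors {w0, w2, w3, w4, w5, w6, w7, w8}): φ is true.
  w3 (successors {w1, w2, w4, w5, w7}): φ is true.
  w4 (successors {w0, w1, w2, w3, w4, w5, w6, w8}): φ is true.
  w5 (successors {w0, w2, w3, w4, w6, w7, w8}): φ is true.
  w6 (successors {w0, w2, w4, w5, w6, w7, w8}): φ is true.
  w7 (successors {w2, w3, w5, w6, w8}): φ is true.
  w8 (successors {w0, w1, w2, w4, w5, w6, w7, w8}): φ is true.
For instance, at w0:
  At w0: \Diamond (\Box \Box \Box s \land s) is false, so \neg \Diamond (\Box \Box \Box s \land s) is true.
    At w0: \Diamond (\Box \Box \Box s \land s) requires \Box \Box \Box s \land s at some successor in {w0, w2, w4, w5, w6, w8}.
      At w0: \Box \Box \Box s \land s is false.
      At w2: \Box \Box \Box s \land s is false.
      At w4: \Box \Box \Box s \land s is false.
      At w5: \Box \Box \Box s \land s is false.
      At w6: \Box \Box \Box s \land s is false.
      At w8: \Box \Box \Box s \land s is false.
    So \Diamond (\Box \Box \Box s \land s) is false at w0.

Yes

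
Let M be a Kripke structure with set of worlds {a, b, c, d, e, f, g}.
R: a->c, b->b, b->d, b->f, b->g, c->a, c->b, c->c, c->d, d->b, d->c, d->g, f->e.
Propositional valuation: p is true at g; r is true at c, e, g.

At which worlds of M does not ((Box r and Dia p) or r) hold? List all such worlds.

Recall that Box ψ holds at a world iff ψ holds at every accessible world, and Dia ψ holds iff ψ holds at some accessible world.
Let φ = not ((Box r and Dia p) or r). Evaluate φ at each world:
  a (successors {c}): φ is true.
  b (successors {b, d, f, g}): φ is true.
  c (successors {a, b, c, d}): φ is false.
  d (successors {b, c, g}): φ is true.
  e (successors ∅): φ is false.
  f (successors {e}): φ is true.
  g (successors ∅): φ is false.
For instance, at f:
  At f: (Box r and Dia p) or r is false, so not ((Box r and Dia p) or r) is true.
    At f: Box r and Dia p is false, r is false, so (Box r and Dia p) or r is false.
      At f: Box r is true, Dia p is false, so Box r and Dia p is false.
Satisfying worlds: {a, b, d, f}

a, b, d, f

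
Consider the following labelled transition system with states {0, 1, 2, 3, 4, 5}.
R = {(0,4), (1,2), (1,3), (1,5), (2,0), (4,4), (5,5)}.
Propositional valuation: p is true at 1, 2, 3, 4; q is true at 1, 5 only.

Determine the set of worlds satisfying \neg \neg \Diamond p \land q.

1

Let φ = \neg \neg \Diamond p \land q. Evaluate φ at each world:
  0 (successors {4}): φ is false.
  1 (successors {2, 3, 5}): φ is true.
  2 (successors {0}): φ is false.
  3 (successors ∅): φ is false.
  4 (successors {4}): φ is false.
  5 (successors {5}): φ is false.
For instance, at 4:
  At 4: \neg \neg \Diamond p is true, q is false, so \neg \neg \Diamond p \land q is false.
    At 4: \neg \Diamond p is false, so \neg \neg \Diamond p is true.
      At 4: \Diamond p is true, so \neg \Diamond p is false.
Satisfying worlds: {1}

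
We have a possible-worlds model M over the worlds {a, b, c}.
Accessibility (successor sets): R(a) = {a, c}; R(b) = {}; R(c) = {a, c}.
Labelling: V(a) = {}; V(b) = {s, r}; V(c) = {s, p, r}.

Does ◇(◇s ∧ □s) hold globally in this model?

Let φ = ◇(◇s ∧ □s). Evaluate φ at each world:
  a (successors {a, c}): φ is false.
  b (successors ∅): φ is false.
  c (successors {a, c}): φ is false.
Detail at a (counterexample):
  At a: ◇(◇s ∧ □s) requires ◇s ∧ □s at some successor in {a, c}.
    At a: ◇s ∧ □s is false.
    At c: ◇s ∧ □s is false.
  So ◇(◇s ∧ □s) is false at a.

No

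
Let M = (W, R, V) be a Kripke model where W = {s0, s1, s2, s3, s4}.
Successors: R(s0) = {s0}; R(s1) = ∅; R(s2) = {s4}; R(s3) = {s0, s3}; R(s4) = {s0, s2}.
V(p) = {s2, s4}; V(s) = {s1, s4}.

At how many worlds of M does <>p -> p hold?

Let φ = <>p -> p. Evaluate φ at each world:
  s0 (successors {s0}): φ is true.
  s1 (successors ∅): φ is true.
  s2 (successors {s4}): φ is true.
  s3 (successors {s0, s3}): φ is true.
  s4 (successors {s0, s2}): φ is true.
For instance, at s0:
  At s0: <>p is false, p is false, so <>p -> p is true.
    At s0: <>p requires p at some successor in {s0}.
      At s0: p is false.
    So <>p is false at s0.
Satisfying worlds: {s0, s1, s2, s3, s4}

5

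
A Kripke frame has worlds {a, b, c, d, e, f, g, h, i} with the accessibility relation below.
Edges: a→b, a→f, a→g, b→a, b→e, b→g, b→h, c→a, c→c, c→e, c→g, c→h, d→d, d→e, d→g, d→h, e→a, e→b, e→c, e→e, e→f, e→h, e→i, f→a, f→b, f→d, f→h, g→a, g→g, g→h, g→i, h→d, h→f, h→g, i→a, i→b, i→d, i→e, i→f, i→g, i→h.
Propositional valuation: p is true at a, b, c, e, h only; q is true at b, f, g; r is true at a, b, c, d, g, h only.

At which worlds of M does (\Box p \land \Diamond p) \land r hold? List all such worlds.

none

Recall that \Box ψ holds at a world iff ψ holds at every accessible world, and \Diamond ψ holds iff ψ holds at some accessible world.
Let φ = (\Box p \land \Diamond p) \land r. Evaluate φ at each world:
  a (successors {b, f, g}): φ is false.
  b (successors {a, e, g, h}): φ is false.
  c (successors {a, c, e, g, h}): φ is false.
  d (successors {d, e, g, h}): φ is false.
  e (successors {a, b, c, e, f, h, i}): φ is false.
  f (successors {a, b, d, h}): φ is false.
  g (successors {a, g, h, i}): φ is false.
  h (successors {d, f, g}): φ is false.
  i (successors {a, b, d, e, f, g, h}): φ is false.
For instance, at c:
  At c: \Box p \land \Diamond p is false, r is true, so (\Box p \land \Diamond p) \land r is false.
    At c: \Box p is false, \Diamond p is true, so \Box p \land \Diamond p is false.
      At c: \Box p requires p at every successor {a, c, e, g, h}.
        p fails at g, so \Box p is false at c.
      At c: \Diamond p requires p at some successor in {a, c, e, g, h}.
        p holds at a, so \Diamond p is true at c.
Satisfying worlds: none.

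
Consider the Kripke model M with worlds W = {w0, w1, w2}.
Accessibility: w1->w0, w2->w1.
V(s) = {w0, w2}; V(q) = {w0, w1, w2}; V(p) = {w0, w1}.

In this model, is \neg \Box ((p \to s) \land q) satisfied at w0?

At w0: \Box ((p \to s) \land q) is true, so \neg \Box ((p \to s) \land q) is false.
  At w0: no accessible worlds, so \Box ((p \to s) \land q) holds vacuously.

No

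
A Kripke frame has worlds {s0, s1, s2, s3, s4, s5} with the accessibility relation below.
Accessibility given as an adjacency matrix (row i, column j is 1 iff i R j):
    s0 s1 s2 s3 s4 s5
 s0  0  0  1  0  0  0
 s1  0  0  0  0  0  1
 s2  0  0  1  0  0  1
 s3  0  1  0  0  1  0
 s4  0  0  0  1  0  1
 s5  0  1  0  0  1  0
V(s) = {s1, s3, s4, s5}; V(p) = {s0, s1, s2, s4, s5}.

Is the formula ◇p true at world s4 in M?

Yes

At s4: ◇p requires p at some successor in {s3, s5}.
  p holds at s5, so ◇p is true at s4.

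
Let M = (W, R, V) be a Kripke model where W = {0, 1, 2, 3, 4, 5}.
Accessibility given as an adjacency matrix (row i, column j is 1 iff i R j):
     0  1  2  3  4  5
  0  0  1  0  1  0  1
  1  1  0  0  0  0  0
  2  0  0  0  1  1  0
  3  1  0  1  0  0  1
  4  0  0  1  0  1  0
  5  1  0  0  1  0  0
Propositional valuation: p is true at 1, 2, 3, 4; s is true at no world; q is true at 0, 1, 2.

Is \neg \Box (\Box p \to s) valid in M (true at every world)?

Let φ = \neg \Box (\Box p \to s). Evaluate φ at each world:
  0 (successors {1, 3, 5}): φ is false.
  1 (successors {0}): φ is false.
  2 (successors {3, 4}): φ is true.
  3 (successors {0, 2, 5}): φ is true.
  4 (successors {2, 4}): φ is true.
  5 (successors {0, 3}): φ is false.
Detail at 0 (counterexample):
  At 0: \Box (\Box p \to s) is true, so \neg \Box (\Box p \to s) is false.
    At 0: \Box (\Box p \to s) requires \Box p \to s at every successor {1, 3, 5}.
      At 1: \Box p \to s is true.
      At 3: \Box p \to s is true.
      At 5: \Box p \to s is true.
    So \Box (\Box p \to s) is true at 0.

No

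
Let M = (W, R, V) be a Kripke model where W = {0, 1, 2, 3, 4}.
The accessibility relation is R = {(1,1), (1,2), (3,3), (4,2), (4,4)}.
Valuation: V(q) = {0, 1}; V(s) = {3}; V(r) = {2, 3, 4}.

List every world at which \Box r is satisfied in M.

Let φ = \Box r. Evaluate φ at each world:
  0 (successors ∅): φ is true.
  1 (successors {1, 2}): φ is false.
  2 (successors ∅): φ is true.
  3 (successors {3}): φ is true.
  4 (successors {2, 4}): φ is true.
For instance, at 3:
  At 3: \Box r requires r at every successor {3}.
    At 3: r is true.
  So \Box r is true at 3.
Satisfying worlds: {0, 2, 3, 4}

0, 2, 3, 4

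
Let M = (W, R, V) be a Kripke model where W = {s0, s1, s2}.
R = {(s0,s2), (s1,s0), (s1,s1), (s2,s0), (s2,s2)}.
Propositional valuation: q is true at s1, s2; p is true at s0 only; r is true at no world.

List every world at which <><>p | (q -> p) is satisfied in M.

Let φ = <><>p | (q -> p). Evaluate φ at each world:
  s0 (successors {s2}): φ is true.
  s1 (successors {s0, s1}): φ is true.
  s2 (successors {s0, s2}): φ is true.
For instance, at s1:
  At s1: <><>p is true, q -> p is false, so <><>p | (q -> p) is true.
    At s1: <><>p requires <>p at some successor in {s0, s1}.
      <>p holds at s1, so <><>p is true at s1.
Satisfying worlds: {s0, s1, s2}

s0, s1, s2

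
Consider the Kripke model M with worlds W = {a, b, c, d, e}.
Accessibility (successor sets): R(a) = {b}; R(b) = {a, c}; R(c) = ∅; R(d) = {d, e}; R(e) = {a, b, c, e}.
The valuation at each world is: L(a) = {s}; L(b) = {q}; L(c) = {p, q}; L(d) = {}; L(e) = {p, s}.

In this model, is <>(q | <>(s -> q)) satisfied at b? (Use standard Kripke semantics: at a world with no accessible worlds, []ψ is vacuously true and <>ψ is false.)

Yes

Recall that <>ψ holds at a world iff ψ holds at some accessible world.
At b: <>(q | <>(s -> q)) requires q | <>(s -> q) at some successor in {a, c}.
  q | <>(s -> q) holds at a, so <>(q | <>(s -> q)) is true at b.
    At a: q is false, <>(s -> q) is true, so q | <>(s -> q) is true.
      At a: <>(s -> q) requires s -> q at some successor in {b}.
        s -> q holds at b, so <>(s -> q) is true at a.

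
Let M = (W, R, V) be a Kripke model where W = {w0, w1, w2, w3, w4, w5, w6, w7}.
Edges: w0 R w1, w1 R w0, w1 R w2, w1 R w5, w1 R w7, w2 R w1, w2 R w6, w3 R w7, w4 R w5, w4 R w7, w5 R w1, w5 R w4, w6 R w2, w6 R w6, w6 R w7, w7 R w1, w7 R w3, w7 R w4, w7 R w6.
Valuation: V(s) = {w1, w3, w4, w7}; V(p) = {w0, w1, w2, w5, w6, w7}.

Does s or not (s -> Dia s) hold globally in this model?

No

Let φ = s or not (s -> Dia s). Evaluate φ at each world:
  w0 (successors {w1}): φ is false.
  w1 (successors {w0, w2, w5, w7}): φ is true.
  w2 (successors {w1, w6}): φ is false.
  w3 (successors {w7}): φ is true.
  w4 (successors {w5, w7}): φ is true.
  w5 (successors {w1, w4}): φ is false.
  w6 (successors {w2, w6, w7}): φ is false.
  w7 (successors {w1, w3, w4, w6}): φ is true.
Detail at w0 (counterexample):
  At w0: s is false, not (s -> Dia s) is false, so s or not (s -> Dia s) is false.
    At w0: s -> Dia s is true, so not (s -> Dia s) is false.
      At w0: s is false, Dia s is true, so s -> Dia s is true.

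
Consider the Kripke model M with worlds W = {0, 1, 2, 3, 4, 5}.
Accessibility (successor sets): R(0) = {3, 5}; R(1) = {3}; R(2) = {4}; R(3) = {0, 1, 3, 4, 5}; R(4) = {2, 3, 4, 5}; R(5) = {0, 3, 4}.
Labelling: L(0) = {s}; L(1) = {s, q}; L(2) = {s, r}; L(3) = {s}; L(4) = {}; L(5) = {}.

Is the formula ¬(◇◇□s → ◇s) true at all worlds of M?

Let φ = ¬(◇◇□s → ◇s). Evaluate φ at each world:
  0 (successors {3, 5}): φ is false.
  1 (successors {3}): φ is false.
  2 (successors {4}): φ is false.
  3 (successors {0, 1, 3, 4, 5}): φ is false.
  4 (successors {2, 3, 4, 5}): φ is false.
  5 (successors {0, 3, 4}): φ is false.
Detail at 0 (counterexample):
  At 0: ◇◇□s → ◇s is true, so ¬(◇◇□s → ◇s) is false.
    At 0: ◇◇□s is true, ◇s is true, so ◇◇□s → ◇s is true.
      At 0: ◇◇□s requires ◇□s at some successor in {3, 5}.
        ◇□s holds at 3, so ◇◇□s is true at 0.
      At 0: ◇s requires s at some successor in {3, 5}.
        s holds at 3, so ◇s is true at 0.

No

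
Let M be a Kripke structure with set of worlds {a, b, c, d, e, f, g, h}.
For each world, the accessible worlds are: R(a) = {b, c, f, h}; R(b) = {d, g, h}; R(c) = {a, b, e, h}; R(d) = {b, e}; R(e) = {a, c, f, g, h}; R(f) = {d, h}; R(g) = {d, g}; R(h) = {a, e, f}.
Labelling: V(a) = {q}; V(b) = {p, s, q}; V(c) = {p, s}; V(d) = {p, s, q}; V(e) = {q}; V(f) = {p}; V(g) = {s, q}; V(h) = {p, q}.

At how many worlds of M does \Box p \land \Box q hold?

Recall that \Box ψ holds at a world iff ψ holds at every accessible world, and \Diamond ψ holds iff ψ holds at some accessible world.
Let φ = \Box p \land \Box q. Evaluate φ at each world:
  a (successors {b, c, f, h}): φ is false.
  b (successors {d, g, h}): φ is false.
  c (successors {a, b, e, h}): φ is false.
  d (successors {b, e}): φ is false.
  e (successors {a, c, f, g, h}): φ is false.
  f (successors {d, h}): φ is true.
  g (successors {d, g}): φ is false.
  h (successors {a, e, f}): φ is false.
For instance, at h:
  At h: \Box p is false, \Box q is false, so \Box p \land \Box q is false.
    At h: \Box p requires p at every successor {a, e, f}.
      p fails at a, so \Box p is false at h.
    At h: \Box q requires q at every successor {a, e, f}.
      q fails at f, so \Box q is false at h.
Satisfying worlds: {f}

1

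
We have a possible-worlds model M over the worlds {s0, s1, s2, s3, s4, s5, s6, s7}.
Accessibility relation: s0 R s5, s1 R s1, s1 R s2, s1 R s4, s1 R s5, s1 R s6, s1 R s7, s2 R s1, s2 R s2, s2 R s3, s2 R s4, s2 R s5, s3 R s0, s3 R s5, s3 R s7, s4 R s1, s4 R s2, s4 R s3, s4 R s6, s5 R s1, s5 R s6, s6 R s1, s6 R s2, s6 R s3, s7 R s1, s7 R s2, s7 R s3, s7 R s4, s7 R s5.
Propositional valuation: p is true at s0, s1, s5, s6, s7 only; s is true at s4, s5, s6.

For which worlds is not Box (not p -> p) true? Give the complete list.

Let φ = not Box (not p -> p). Evaluate φ at each world:
  s0 (successors {s5}): φ is false.
  s1 (successors {s1, s2, s4, s5, s6, s7}): φ is true.
  s2 (successors {s1, s2, s3, s4, s5}): φ is true.
  s3 (successors {s0, s5, s7}): φ is false.
  s4 (successors {s1, s2, s3, s6}): φ is true.
  s5 (successors {s1, s6}): φ is false.
  s6 (successors {s1, s2, s3}): φ is true.
  s7 (successors {s1, s2, s3, s4, s5}): φ is true.
For instance, at s2:
  At s2: Box (not p -> p) is false, so not Box (not p -> p) is true.
    At s2: Box (not p -> p) requires not p -> p at every successor {s1, s2, s3, s4, s5}.
      not p -> p fails at s2, so Box (not p -> p) is false at s2.
Satisfying worlds: {s1, s2, s4, s6, s7}

s1, s2, s4, s6, s7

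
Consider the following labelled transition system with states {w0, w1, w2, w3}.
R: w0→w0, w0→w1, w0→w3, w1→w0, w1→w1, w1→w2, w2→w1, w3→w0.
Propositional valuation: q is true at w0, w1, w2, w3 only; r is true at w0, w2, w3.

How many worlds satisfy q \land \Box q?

4

Let φ = q \land \Box q. Evaluate φ at each world:
  w0 (successors {w0, w1, w3}): φ is true.
  w1 (successors {w0, w1, w2}): φ is true.
  w2 (successors {w1}): φ is true.
  w3 (successors {w0}): φ is true.
For instance, at w3:
  At w3: q is true, \Box q is true, so q \land \Box q is true.
    At w3: \Box q requires q at every successor {w0}.
      At w0: q is true.
    So \Box q is true at w3.
Satisfying worlds: {w0, w1, w2, w3}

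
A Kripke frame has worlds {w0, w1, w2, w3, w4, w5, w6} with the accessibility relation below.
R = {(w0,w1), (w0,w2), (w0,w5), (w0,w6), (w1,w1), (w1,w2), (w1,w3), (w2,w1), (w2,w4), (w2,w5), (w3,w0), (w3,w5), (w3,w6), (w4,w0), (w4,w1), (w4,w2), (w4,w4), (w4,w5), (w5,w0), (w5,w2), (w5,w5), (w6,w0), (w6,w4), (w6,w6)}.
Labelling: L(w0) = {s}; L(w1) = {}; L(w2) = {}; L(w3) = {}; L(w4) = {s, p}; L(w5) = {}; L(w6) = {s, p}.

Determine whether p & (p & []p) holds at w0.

At w0: p is false, p & []p is false, so p & (p & []p) is false.
  At w0: p is false, []p is false, so p & []p is false.
    At w0: []p requires p at every successor {w1, w2, w5, w6}.
      p fails at w1, so []p is false at w0.

No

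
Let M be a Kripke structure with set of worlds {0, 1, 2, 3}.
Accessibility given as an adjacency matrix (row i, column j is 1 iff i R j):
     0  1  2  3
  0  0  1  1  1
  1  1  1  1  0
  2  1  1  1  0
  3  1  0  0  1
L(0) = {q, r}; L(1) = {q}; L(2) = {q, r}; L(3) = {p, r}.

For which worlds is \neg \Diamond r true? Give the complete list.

none

Let φ = \neg \Diamond r. Evaluate φ at each world:
  0 (successors {1, 2, 3}): φ is false.
  1 (successors {0, 1, 2}): φ is false.
  2 (successors {0, 1, 2}): φ is false.
  3 (successors {0, 3}): φ is false.
For instance, at 0:
  At 0: \Diamond r is true, so \neg \Diamond r is false.
    At 0: \Diamond r requires r at some successor in {1, 2, 3}.
      r holds at 2, so \Diamond r is true at 0.
Satisfying worlds: none.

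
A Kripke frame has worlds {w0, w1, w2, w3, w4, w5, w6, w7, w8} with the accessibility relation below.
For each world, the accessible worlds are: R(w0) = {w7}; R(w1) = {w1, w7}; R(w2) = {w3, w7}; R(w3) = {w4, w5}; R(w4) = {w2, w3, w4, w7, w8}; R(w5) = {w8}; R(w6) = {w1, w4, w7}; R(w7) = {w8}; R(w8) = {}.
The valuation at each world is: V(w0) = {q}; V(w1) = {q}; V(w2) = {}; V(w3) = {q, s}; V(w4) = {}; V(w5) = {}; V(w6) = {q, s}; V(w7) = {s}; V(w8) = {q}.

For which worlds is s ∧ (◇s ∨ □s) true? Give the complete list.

w6

Let φ = s ∧ (◇s ∨ □s). Evaluate φ at each world:
  w0 (successors {w7}): φ is false.
  w1 (successors {w1, w7}): φ is false.
  w2 (successors {w3, w7}): φ is false.
  w3 (successors {w4, w5}): φ is false.
  w4 (successors {w2, w3, w4, w7, w8}): φ is false.
  w5 (successors {w8}): φ is false.
  w6 (successors {w1, w4, w7}): φ is true.
  w7 (successors {w8}): φ is false.
  w8 (successors ∅): φ is false.
For instance, at w2:
  At w2: s is false, ◇s ∨ □s is true, so s ∧ (◇s ∨ □s) is false.
    At w2: ◇s is true, □s is true, so ◇s ∨ □s is true.
      At w2: ◇s requires s at some successor in {w3, w7}.
        s holds at w3, so ◇s is true at w2.
      At w2: □s requires s at every successor {w3, w7}.
        At w3: s is true.
        At w7: s is true.
      So □s is true at w2.
Satisfying worlds: {w6}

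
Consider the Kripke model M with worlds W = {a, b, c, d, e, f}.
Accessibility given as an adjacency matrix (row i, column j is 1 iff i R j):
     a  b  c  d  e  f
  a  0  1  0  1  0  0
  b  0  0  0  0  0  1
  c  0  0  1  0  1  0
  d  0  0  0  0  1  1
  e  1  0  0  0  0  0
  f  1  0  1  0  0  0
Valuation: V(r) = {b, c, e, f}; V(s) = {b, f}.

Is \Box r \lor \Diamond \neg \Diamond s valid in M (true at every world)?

Let φ = \Box r \lor \Diamond \neg \Diamond s. Evaluate φ at each world:
  a (successors {b, d}): φ is false.
  b (successors {f}): φ is true.
  c (successors {c, e}): φ is true.
  d (successors {e, f}): φ is true.
  e (successors {a}): φ is false.
  f (successors {a, c}): φ is true.
Detail at a (counterexample):
  At a: \Box r is false, \Diamond \neg \Diamond s is false, so \Box r \lor \Diamond \neg \Diamond s is false.
    At a: \Box r requires r at every successor {b, d}.
      r fails at d, so \Box r is false at a.
    At a: \Diamond \neg \Diamond s requires \neg \Diamond s at some successor in {b, d}.
      At b: \neg \Diamond s is false.
      At d: \neg \Diamond s is false.
    So \Diamond \neg \Diamond s is false at a.

No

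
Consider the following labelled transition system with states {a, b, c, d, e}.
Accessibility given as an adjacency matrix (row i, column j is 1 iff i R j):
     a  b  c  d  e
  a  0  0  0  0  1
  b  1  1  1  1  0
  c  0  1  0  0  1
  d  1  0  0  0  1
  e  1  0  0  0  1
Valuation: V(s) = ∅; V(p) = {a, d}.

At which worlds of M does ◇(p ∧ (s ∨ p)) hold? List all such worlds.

Let φ = ◇(p ∧ (s ∨ p)). Evaluate φ at each world:
  a (successors {e}): φ is false.
  b (successors {a, b, c, d}): φ is true.
  c (successors {b, e}): φ is false.
  d (successors {a, e}): φ is true.
  e (successors {a, e}): φ is true.
For instance, at a:
  At a: ◇(p ∧ (s ∨ p)) requires p ∧ (s ∨ p) at some successor in {e}.
    At e: p ∧ (s ∨ p) is false.
  So ◇(p ∧ (s ∨ p)) is false at a.
Satisfying worlds: {b, d, e}

b, d, e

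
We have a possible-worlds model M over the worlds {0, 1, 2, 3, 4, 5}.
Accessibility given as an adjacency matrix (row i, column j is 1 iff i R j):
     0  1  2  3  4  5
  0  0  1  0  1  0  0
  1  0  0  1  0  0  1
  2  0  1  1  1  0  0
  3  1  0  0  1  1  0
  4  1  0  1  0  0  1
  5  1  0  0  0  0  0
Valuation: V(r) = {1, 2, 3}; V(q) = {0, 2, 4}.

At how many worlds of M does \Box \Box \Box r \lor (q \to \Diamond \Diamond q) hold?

6

Let φ = \Box \Box \Box r \lor (q \to \Diamond \Diamond q). Evaluate φ at each world:
  0 (successors {1, 3}): φ is true.
  1 (successors {2, 5}): φ is true.
  2 (successors {1, 2, 3}): φ is true.
  3 (successors {0, 3, 4}): φ is true.
  4 (successors {0, 2, 5}): φ is true.
  5 (successors {0}): φ is true.
For instance, at 4:
  At 4: \Box \Box \Box r is false, q \to \Diamond \Diamond q is true, so \Box \Box \Box r \lor (q \to \Diamond \Diamond q) is true.
    At 4: \Box \Box \Box r requires \Box \Box r at every successor {0, 2, 5}.
      \Box \Box r fails at 0, so \Box \Box \Box r is false at 4.
    At 4: q is true, \Diamond \Diamond q is true, so q \to \Diamond \Diamond q is true.
      At 4: \Diamond \Diamond q requires \Diamond q at some successor in {0, 2, 5}.
        \Diamond q holds at 2, so \Diamond \Diamond q is true at 4.
Satisfying worlds: {0, 1, 2, 3, 4, 5}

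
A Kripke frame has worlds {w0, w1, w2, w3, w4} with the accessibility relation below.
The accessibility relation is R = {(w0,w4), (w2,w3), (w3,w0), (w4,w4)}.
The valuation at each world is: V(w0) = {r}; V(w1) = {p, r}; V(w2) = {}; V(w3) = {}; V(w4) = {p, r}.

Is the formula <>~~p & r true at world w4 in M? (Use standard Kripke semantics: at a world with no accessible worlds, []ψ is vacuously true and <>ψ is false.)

At w4: <>~~p is true, r is true, so <>~~p & r is true.
  At w4: <>~~p requires ~~p at some successor in {w4}.
    ~~p holds at w4, so <>~~p is true at w4.

Yes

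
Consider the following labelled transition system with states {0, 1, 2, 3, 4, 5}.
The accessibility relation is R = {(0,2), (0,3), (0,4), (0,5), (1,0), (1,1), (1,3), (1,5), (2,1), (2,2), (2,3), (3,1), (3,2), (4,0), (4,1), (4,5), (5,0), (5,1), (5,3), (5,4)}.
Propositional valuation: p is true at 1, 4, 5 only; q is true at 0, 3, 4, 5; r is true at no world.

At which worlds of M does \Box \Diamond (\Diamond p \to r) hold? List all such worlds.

Recall that \Box ψ holds at a world iff ψ holds at every accessible world, and \Diamond ψ holds iff ψ holds at some accessible world.
Let φ = \Box \Diamond (\Diamond p \to r). Evaluate φ at each world:
  0 (successors {2, 3, 4, 5}): φ is false.
  1 (successors {0, 1, 3, 5}): φ is false.
  2 (successors {1, 2, 3}): φ is false.
  3 (successors {1, 2}): φ is false.
  4 (successors {0, 1, 5}): φ is false.
  5 (successors {0, 1, 3, 4}): φ is false.
For instance, at 4:
  At 4: \Box \Diamond (\Diamond p \to r) requires \Diamond (\Diamond p \to r) at every successor {0, 1, 5}.
    \Diamond (\Diamond p \to r) fails at 0, so \Box \Diamond (\Diamond p \to r) is false at 4.
      At 0: \Diamond (\Diamond p \to r) requires \Diamond p \to r at some successor in {2, 3, 4, 5}.
        At 2: \Diamond p \to r is false.
        At 3: \Diamond p \to r is false.
        At 4: \Diamond p \to r is false.
        At 5: \Diamond p \to r is false.
      So \Diamond (\Diamond p \to r) is false at 0.
Satisfying worlds: none.

none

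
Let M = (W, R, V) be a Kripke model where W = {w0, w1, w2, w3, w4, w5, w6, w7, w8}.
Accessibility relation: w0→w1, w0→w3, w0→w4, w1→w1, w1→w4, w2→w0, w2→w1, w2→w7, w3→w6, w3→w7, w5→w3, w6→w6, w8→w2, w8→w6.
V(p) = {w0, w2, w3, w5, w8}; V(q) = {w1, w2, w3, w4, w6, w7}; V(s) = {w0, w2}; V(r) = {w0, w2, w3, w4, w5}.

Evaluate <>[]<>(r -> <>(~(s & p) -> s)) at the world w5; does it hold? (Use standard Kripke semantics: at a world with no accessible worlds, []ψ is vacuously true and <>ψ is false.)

At w5: <>[]<>(r -> <>(~(s & p) -> s)) requires []<>(r -> <>(~(s & p) -> s)) at some successor in {w3}.
  At w3: []<>(r -> <>(~(s & p) -> s)) is false.
So <>[]<>(r -> <>(~(s & p) -> s)) is false at w5.

No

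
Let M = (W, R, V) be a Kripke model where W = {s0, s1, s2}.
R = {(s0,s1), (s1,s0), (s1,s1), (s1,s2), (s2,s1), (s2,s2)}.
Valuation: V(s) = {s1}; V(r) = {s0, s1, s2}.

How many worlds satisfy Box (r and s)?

1

Recall that Box ψ holds at a world iff ψ holds at every accessible world, and Dia ψ holds iff ψ holds at some accessible world.
Let φ = Box (r and s). Evaluate φ at each world:
  s0 (successors {s1}): φ is true.
  s1 (successors {s0, s1, s2}): φ is false.
  s2 (successors {s1, s2}): φ is false.
For instance, at s1:
  At s1: Box (r and s) requires r and s at every successor {s0, s1, s2}.
    r and s fails at s0, so Box (r and s) is false at s1.
Satisfying worlds: {s0}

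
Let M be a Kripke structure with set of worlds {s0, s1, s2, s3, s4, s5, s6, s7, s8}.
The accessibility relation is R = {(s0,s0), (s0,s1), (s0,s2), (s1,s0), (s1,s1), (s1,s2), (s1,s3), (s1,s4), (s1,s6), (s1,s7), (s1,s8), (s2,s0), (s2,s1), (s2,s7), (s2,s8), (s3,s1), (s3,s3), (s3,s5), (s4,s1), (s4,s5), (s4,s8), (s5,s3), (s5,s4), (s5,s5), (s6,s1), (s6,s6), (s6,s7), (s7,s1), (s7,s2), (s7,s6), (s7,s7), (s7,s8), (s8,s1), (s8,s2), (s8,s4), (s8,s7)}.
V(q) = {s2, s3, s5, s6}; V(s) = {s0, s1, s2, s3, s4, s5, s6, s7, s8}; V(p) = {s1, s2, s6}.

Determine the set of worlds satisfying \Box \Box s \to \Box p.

Recall that \Box ψ holds at a world iff ψ holds at every accessible world, and \Diamond ψ holds iff ψ holds at some accessible world.
Let φ = \Box \Box s \to \Box p. Evaluate φ at each world:
  s0 (successors {s0, s1, s2}): φ is false.
  s1 (successors {s0, s1, s2, s3, s4, s6, s7, s8}): φ is false.
  s2 (successors {s0, s1, s7, s8}): φ is false.
  s3 (successors {s1, s3, s5}): φ is false.
  s4 (successors {s1, s5, s8}): φ is false.
  s5 (successors {s3, s4, s5}): φ is false.
  s6 (successors {s1, s6, s7}): φ is false.
  s7 (successors {s1, s2, s6, s7, s8}): φ is false.
  s8 (successors {s1, s2, s4, s7}): φ is false.
For instance, at s1:
  At s1: \Box \Box s is true, \Box p is false, so \Box \Box s \to \Box p is false.
    At s1: \Box \Box s requires \Box s at every successor {s0, s1, s2, s3, s4, s6, s7, s8}.
      At s0: \Box s is true.
      At s1: \Box s is true.
      At s2: \Box s is true.
      At s3: \Box s is true.
      At s4: \Box s is true.
      At s6: \Box s is true.
      At s7: \Box s is true.
      At s8: \Box s is true.
    So \Box \Box s is true at s1.
    At s1: \Box p requires p at every successor {s0, s1, s2, s3, s4, s6, s7, s8}.
      p fails at s0, so \Box p is false at s1.
Satisfying worlds: none.

none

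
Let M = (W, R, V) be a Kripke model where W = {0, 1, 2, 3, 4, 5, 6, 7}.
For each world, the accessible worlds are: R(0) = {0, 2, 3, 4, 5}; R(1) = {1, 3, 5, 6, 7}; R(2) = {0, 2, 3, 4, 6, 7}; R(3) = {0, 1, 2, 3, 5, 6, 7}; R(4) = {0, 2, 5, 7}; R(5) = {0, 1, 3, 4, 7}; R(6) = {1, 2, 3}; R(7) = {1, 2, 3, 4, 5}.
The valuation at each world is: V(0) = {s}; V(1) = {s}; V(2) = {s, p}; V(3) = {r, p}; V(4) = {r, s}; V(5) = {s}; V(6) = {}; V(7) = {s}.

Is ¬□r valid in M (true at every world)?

Yes

Recall that □ψ holds at a world iff ψ holds at every accessible world, and ◇ψ holds iff ψ holds at some accessible world.
Let φ = ¬□r. Evaluate φ at each world:
  0 (successors {0, 2, 3, 4, 5}): φ is true.
  1 (successors {1, 3, 5, 6, 7}): φ is true.
  2 (successors {0, 2, 3, 4, 6, 7}): φ is true.
  3 (successors {0, 1, 2, 3, 5, 6, 7}): φ is true.
  4 (successors {0, 2, 5, 7}): φ is true.
  5 (successors {0, 1, 3, 4, 7}): φ is true.
  6 (successors {1, 2, 3}): φ is true.
  7 (successors {1, 2, 3, 4, 5}): φ is true.
For instance, at 6:
  At 6: □r is false, so ¬□r is true.
    At 6: □r requires r at every successor {1, 2, 3}.
      r fails at 1, so □r is false at 6.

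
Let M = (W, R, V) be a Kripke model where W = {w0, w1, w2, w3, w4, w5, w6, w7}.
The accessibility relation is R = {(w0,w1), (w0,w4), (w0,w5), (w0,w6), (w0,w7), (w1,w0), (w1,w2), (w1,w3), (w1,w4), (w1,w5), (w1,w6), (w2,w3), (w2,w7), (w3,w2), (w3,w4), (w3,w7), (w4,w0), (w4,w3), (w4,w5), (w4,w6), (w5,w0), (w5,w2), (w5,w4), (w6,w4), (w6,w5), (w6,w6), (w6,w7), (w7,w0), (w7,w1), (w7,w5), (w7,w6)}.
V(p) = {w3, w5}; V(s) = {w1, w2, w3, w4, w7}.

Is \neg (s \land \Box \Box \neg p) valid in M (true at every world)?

Let φ = \neg (s \land \Box \Box \neg p). Evaluate φ at each world:
  w0 (successors {w1, w4, w5, w6, w7}): φ is true.
  w1 (successors {w0, w2, w3, w4, w5, w6}): φ is true.
  w2 (successors {w3, w7}): φ is true.
  w3 (successors {w2, w4, w7}): φ is true.
  w4 (successors {w0, w3, w5, w6}): φ is true.
  w5 (successors {w0, w2, w4}): φ is true.
  w6 (successors {w4, w5, w6, w7}): φ is true.
  w7 (successors {w0, w1, w5, w6}): φ is true.
For instance, at w0:
  At w0: s \land \Box \Box \neg p is false, so \neg (s \land \Box \Box \neg p) is true.
    At w0: s is false, \Box \Box \neg p is false, so s \land \Box \Box \neg p is false.
      At w0: \Box \Box \neg p requires \Box \neg p at every successor {w1, w4, w5, w6, w7}.
        \Box \neg p fails at w1, so \Box \Box \neg p is false at w0.

Yes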